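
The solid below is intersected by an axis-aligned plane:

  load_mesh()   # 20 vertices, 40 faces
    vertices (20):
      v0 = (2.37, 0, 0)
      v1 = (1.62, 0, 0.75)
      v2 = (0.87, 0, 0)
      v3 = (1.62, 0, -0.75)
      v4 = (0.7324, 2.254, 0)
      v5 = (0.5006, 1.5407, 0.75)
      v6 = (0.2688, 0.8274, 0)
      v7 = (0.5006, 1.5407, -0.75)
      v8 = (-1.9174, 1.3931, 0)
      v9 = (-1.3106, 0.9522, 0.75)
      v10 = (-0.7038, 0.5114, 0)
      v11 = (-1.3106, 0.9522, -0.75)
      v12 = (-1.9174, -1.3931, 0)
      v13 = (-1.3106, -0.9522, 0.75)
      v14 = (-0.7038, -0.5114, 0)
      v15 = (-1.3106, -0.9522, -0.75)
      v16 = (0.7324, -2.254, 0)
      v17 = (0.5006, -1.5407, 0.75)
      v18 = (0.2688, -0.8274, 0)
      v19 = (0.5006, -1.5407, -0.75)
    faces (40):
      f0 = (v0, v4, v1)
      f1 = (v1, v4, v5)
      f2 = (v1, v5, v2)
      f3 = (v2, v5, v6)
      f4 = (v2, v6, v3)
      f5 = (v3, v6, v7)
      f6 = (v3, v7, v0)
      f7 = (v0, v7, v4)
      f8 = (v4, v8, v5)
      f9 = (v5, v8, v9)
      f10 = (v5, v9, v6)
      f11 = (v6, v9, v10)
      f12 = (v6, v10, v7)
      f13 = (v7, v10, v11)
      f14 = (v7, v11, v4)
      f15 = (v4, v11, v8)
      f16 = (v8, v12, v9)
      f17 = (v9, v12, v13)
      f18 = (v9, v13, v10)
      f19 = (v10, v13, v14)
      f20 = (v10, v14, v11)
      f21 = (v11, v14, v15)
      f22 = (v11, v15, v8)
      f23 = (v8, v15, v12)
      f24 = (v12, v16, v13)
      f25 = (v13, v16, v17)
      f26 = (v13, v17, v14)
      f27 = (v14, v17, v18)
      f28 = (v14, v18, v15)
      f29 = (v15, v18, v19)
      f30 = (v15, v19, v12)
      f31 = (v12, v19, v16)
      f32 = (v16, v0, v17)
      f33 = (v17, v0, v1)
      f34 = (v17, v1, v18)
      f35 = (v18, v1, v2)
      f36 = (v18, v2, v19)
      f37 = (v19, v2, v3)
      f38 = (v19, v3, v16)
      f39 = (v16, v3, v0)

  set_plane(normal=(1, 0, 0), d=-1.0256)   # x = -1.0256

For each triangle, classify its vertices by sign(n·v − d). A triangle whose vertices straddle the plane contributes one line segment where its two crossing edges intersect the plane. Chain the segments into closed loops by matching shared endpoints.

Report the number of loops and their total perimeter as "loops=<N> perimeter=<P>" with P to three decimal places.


Straddling triangles (18 of 40):
  (v4,v8,v5) [+-+] → (-1.0256, 1.68284, 0)–(-1.0256, 1.44754, 0.276613)  len=0.3632
  (v5,v8,v9) [+--] → (-1.0256, 1.44754, 0.276613)–(-1.0256, 1.0448, 0.75)  len=0.6215
  (v5,v9,v6) [+-+] → (-1.0256, 1.0448, 0.75)–(-1.0256, 0.92968, 0.614664)  len=0.1777
  (v6,v9,v10) [+-+] → (-1.0256, 0.92968, 0.614664)–(-1.0256, 0.745166, 0.397742)  len=0.2848
  (v7,v10,v11) [++-] → (-1.0256, 0.745166, -0.397742)–(-1.0256, 1.0448, -0.75)  len=0.4625
  (v7,v11,v4) [+-+] → (-1.0256, 1.0448, -0.75)–(-1.0256, 1.1338, -0.645374)  len=0.1374
  (v4,v11,v8) [+--] → (-1.0256, 1.1338, -0.645374)–(-1.0256, 1.68284, 0)  len=0.8473
  (v9,v13,v10) [--+] → (-1.0256, -0.264781, 0.397742)–(-1.0256, 0.745166, 0.397742)  len=1.0099
  (v10,v13,v14) [+-+] → (-1.0256, -0.264781, 0.397742)–(-1.0256, -0.745166, 0.397742)  len=0.4804
  (v10,v14,v11) [++-] → (-1.0256, 0.264781, -0.397742)–(-1.0256, 0.745166, -0.397742)  len=0.4804
  (v11,v14,v15) [-+-] → (-1.0256, 0.264781, -0.397742)–(-1.0256, -0.745166, -0.397742)  len=1.0099
  (v12,v16,v13) [-+-] → (-1.0256, -1.68284, 0)–(-1.0256, -1.1338, 0.645374)  len=0.8473
  (v13,v16,v17) [-++] → (-1.0256, -1.1338, 0.645374)–(-1.0256, -1.0448, 0.75)  len=0.1374
  (v13,v17,v14) [-++] → (-1.0256, -1.0448, 0.75)–(-1.0256, -0.745166, 0.397742)  len=0.4625
  (v14,v18,v15) [++-] → (-1.0256, -0.92968, -0.614664)–(-1.0256, -0.745166, -0.397742)  len=0.2848
  (v15,v18,v19) [-++] → (-1.0256, -0.92968, -0.614664)–(-1.0256, -1.0448, -0.75)  len=0.1777
  (v15,v19,v12) [-+-] → (-1.0256, -1.0448, -0.75)–(-1.0256, -1.44754, -0.276613)  len=0.6215
  (v12,v19,v16) [-++] → (-1.0256, -1.44754, -0.276613)–(-1.0256, -1.68284, 0)  len=0.3632

Chained into 1 loop(s):
  loop 1: 18 segments, perimeter = 8.7692
Total perimeter = 8.769

loops=1 perimeter=8.769


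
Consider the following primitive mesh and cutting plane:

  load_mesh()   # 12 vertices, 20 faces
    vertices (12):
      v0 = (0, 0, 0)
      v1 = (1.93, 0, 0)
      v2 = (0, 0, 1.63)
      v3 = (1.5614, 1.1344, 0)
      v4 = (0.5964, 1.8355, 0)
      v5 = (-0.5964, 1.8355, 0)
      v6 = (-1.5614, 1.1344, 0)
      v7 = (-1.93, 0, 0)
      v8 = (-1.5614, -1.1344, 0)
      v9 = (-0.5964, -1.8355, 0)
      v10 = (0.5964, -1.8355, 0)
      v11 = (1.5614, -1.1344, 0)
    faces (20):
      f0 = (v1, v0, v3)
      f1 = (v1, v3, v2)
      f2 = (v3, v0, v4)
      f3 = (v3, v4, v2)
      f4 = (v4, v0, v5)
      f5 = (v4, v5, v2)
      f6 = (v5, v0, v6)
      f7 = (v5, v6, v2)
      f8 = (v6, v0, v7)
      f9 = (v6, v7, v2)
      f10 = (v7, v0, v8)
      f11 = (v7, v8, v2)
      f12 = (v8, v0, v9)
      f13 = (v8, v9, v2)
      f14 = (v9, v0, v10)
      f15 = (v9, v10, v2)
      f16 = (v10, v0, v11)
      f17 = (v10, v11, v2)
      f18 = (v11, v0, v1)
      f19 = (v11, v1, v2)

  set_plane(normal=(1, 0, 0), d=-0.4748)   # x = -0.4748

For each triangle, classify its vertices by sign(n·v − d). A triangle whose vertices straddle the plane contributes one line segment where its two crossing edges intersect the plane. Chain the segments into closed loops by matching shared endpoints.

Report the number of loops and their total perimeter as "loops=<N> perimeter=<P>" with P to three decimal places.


Straddling triangles (12 of 20):
  (v4,v0,v5) [++-] → (-0.4748, 1.46126, 0)–(-0.4748, 1.8355, 0)  len=0.3742
  (v4,v5,v2) [+-+] → (-0.4748, 1.8355, 0)–(-0.4748, 1.46126, 0.332341)  len=0.5005
  (v5,v0,v6) [-+-] → (-0.4748, 1.46126, 0)–(-0.4748, 0.344955, 0)  len=1.1163
  (v5,v6,v2) [--+] → (-0.4748, 0.344955, 1.13434)–(-0.4748, 1.46126, 0.332341)  len=1.3745
  (v6,v0,v7) [-+-] → (-0.4748, 0.344955, 0)–(-0.4748, 0, 0)  len=0.3450
  (v6,v7,v2) [--+] → (-0.4748, 0, 1.229)–(-0.4748, 0.344955, 1.13434)  len=0.3577
  (v7,v0,v8) [-+-] → (-0.4748, 0, 0)–(-0.4748, -0.344955, 0)  len=0.3450
  (v7,v8,v2) [--+] → (-0.4748, -0.344955, 1.13434)–(-0.4748, 0, 1.229)  len=0.3577
  (v8,v0,v9) [-+-] → (-0.4748, -0.344955, 0)–(-0.4748, -1.46126, 0)  len=1.1163
  (v8,v9,v2) [--+] → (-0.4748, -1.46126, 0.332341)–(-0.4748, -0.344955, 1.13434)  len=1.3745
  (v9,v0,v10) [-++] → (-0.4748, -1.46126, 0)–(-0.4748, -1.8355, 0)  len=0.3742
  (v9,v10,v2) [-++] → (-0.4748, -1.8355, 0)–(-0.4748, -1.46126, 0.332341)  len=0.5005

Chained into 1 loop(s):
  loop 1: 12 segments, perimeter = 8.1365
Total perimeter = 8.136

loops=1 perimeter=8.136


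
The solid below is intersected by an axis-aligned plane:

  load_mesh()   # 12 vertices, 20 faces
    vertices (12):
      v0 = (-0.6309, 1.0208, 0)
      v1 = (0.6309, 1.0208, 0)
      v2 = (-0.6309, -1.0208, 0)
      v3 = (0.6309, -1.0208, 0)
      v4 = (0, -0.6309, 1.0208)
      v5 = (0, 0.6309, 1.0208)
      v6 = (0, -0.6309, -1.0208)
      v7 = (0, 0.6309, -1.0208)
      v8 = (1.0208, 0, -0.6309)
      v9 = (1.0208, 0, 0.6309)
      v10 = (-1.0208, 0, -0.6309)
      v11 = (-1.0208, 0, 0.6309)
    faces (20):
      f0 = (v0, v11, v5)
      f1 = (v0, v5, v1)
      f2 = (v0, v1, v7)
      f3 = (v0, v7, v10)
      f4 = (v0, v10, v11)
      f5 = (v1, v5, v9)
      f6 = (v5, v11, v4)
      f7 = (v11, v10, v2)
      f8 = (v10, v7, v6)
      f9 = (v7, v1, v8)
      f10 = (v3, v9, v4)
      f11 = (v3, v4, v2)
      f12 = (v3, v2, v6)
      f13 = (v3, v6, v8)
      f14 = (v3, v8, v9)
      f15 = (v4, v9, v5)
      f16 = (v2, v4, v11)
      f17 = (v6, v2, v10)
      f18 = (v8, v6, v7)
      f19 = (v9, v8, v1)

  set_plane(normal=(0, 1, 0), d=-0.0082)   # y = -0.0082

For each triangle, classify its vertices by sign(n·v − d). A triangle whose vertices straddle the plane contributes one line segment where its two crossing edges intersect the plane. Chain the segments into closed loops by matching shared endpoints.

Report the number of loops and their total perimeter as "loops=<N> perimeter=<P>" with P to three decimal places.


Straddling triangles (10 of 20):
  (v5,v11,v4) [++-] → (-1.00753, -0.0082, 0.635968)–(0, -0.0082, 1.0208)  len=1.0785
  (v11,v10,v2) [++-] → (-1.01767, -0.0082, -0.625832)–(-1.01767, -0.0082, 0.625832)  len=1.2517
  (v10,v7,v6) [++-] → (0, -0.0082, -1.0208)–(-1.00753, -0.0082, -0.635968)  len=1.0785
  (v3,v9,v4) [-+-] → (1.01767, -0.0082, 0.625832)–(1.00753, -0.0082, 0.635968)  len=0.0143
  (v3,v6,v8) [--+] → (1.00753, -0.0082, -0.635968)–(1.01767, -0.0082, -0.625832)  len=0.0143
  (v3,v8,v9) [-++] → (1.01767, -0.0082, -0.625832)–(1.01767, -0.0082, 0.625832)  len=1.2517
  (v4,v9,v5) [-++] → (1.00753, -0.0082, 0.635968)–(0, -0.0082, 1.0208)  len=1.0785
  (v2,v4,v11) [--+] → (-1.00753, -0.0082, 0.635968)–(-1.01767, -0.0082, 0.625832)  len=0.0143
  (v6,v2,v10) [--+] → (-1.01767, -0.0082, -0.625832)–(-1.00753, -0.0082, -0.635968)  len=0.0143
  (v8,v6,v7) [+-+] → (1.00753, -0.0082, -0.635968)–(0, -0.0082, -1.0208)  len=1.0785

Chained into 1 loop(s):
  loop 1: 10 segments, perimeter = 6.8748
Total perimeter = 6.875

loops=1 perimeter=6.875


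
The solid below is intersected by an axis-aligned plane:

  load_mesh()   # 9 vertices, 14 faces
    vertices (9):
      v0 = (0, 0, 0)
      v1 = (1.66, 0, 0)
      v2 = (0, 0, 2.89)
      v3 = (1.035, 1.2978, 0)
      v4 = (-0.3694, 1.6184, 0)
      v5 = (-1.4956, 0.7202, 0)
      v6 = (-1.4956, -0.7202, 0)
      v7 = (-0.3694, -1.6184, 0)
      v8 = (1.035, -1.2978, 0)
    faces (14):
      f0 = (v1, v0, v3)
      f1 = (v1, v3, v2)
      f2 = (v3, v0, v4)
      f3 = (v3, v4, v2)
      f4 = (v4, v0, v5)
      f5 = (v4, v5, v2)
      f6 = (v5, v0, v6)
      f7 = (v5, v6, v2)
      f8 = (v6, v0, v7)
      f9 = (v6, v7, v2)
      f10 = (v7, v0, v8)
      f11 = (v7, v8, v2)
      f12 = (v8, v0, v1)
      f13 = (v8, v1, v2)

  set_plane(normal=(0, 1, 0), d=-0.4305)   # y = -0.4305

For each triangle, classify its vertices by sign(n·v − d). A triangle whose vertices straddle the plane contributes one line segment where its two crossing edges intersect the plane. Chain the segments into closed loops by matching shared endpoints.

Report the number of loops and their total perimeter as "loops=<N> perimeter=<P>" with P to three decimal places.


Straddling triangles (8 of 14):
  (v5,v0,v6) [++-] → (-0.893996, -0.4305, 0)–(-1.4956, -0.4305, 0)  len=0.6016
  (v5,v6,v2) [+-+] → (-1.4956, -0.4305, 0)–(-0.893996, -0.4305, 1.1625)  len=1.3089
  (v6,v0,v7) [-+-] → (-0.893996, -0.4305, 0)–(-0.0982617, -0.4305, 0)  len=0.7957
  (v6,v7,v2) [--+] → (-0.0982617, -0.4305, 2.12125)–(-0.893996, -0.4305, 1.1625)  len=1.2460
  (v7,v0,v8) [-+-] → (-0.0982617, -0.4305, 0)–(0.343325, -0.4305, 0)  len=0.4416
  (v7,v8,v2) [--+] → (0.343325, -0.4305, 1.93134)–(-0.0982617, -0.4305, 2.12125)  len=0.4807
  (v8,v0,v1) [-++] → (0.343325, -0.4305, 0)–(1.45268, -0.4305, 0)  len=1.1094
  (v8,v1,v2) [-++] → (1.45268, -0.4305, 0)–(0.343325, -0.4305, 1.93134)  len=2.2273

Chained into 1 loop(s):
  loop 1: 8 segments, perimeter = 8.2111
Total perimeter = 8.211

loops=1 perimeter=8.211


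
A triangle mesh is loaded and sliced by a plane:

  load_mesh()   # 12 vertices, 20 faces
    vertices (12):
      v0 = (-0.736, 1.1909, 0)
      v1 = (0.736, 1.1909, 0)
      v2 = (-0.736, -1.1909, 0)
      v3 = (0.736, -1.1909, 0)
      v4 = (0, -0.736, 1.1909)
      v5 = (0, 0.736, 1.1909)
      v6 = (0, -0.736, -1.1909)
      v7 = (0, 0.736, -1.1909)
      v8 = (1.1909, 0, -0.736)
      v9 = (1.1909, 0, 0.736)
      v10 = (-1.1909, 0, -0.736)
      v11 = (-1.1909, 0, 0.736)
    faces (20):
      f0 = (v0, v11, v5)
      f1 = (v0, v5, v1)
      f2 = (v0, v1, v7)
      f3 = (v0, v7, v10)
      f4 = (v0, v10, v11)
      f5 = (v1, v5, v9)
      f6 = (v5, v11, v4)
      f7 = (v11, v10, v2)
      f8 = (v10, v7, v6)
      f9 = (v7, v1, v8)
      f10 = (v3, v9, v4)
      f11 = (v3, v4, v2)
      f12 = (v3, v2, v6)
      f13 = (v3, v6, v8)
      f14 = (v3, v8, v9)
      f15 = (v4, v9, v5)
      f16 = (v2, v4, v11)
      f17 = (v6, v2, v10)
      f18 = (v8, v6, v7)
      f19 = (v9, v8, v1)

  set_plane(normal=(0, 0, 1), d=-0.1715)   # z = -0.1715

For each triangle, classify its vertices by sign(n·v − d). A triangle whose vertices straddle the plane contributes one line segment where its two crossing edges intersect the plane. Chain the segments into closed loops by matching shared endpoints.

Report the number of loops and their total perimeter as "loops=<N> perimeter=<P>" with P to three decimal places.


Straddling triangles (10 of 20):
  (v0,v1,v7) [++-] → (0.63001, 1.12539, -0.1715)–(-0.63001, 1.12539, -0.1715)  len=1.2600
  (v0,v7,v10) [+--] → (-0.63001, 1.12539, -0.1715)–(-0.841999, 0.913401, -0.1715)  len=0.2998
  (v0,v10,v11) [+-+] → (-0.841999, 0.913401, -0.1715)–(-1.1909, 0, -0.1715)  len=0.9778
  (v11,v10,v2) [+-+] → (-1.1909, 0, -0.1715)–(-0.841999, -0.913401, -0.1715)  len=0.9778
  (v7,v1,v8) [-+-] → (0.63001, 1.12539, -0.1715)–(0.841999, 0.913401, -0.1715)  len=0.2998
  (v3,v2,v6) [++-] → (-0.63001, -1.12539, -0.1715)–(0.63001, -1.12539, -0.1715)  len=1.2600
  (v3,v6,v8) [+--] → (0.63001, -1.12539, -0.1715)–(0.841999, -0.913401, -0.1715)  len=0.2998
  (v3,v8,v9) [+-+] → (0.841999, -0.913401, -0.1715)–(1.1909, 0, -0.1715)  len=0.9778
  (v6,v2,v10) [-+-] → (-0.63001, -1.12539, -0.1715)–(-0.841999, -0.913401, -0.1715)  len=0.2998
  (v9,v8,v1) [+-+] → (1.1909, 0, -0.1715)–(0.841999, 0.913401, -0.1715)  len=0.9778

Chained into 1 loop(s):
  loop 1: 10 segments, perimeter = 7.6303
Total perimeter = 7.630

loops=1 perimeter=7.630


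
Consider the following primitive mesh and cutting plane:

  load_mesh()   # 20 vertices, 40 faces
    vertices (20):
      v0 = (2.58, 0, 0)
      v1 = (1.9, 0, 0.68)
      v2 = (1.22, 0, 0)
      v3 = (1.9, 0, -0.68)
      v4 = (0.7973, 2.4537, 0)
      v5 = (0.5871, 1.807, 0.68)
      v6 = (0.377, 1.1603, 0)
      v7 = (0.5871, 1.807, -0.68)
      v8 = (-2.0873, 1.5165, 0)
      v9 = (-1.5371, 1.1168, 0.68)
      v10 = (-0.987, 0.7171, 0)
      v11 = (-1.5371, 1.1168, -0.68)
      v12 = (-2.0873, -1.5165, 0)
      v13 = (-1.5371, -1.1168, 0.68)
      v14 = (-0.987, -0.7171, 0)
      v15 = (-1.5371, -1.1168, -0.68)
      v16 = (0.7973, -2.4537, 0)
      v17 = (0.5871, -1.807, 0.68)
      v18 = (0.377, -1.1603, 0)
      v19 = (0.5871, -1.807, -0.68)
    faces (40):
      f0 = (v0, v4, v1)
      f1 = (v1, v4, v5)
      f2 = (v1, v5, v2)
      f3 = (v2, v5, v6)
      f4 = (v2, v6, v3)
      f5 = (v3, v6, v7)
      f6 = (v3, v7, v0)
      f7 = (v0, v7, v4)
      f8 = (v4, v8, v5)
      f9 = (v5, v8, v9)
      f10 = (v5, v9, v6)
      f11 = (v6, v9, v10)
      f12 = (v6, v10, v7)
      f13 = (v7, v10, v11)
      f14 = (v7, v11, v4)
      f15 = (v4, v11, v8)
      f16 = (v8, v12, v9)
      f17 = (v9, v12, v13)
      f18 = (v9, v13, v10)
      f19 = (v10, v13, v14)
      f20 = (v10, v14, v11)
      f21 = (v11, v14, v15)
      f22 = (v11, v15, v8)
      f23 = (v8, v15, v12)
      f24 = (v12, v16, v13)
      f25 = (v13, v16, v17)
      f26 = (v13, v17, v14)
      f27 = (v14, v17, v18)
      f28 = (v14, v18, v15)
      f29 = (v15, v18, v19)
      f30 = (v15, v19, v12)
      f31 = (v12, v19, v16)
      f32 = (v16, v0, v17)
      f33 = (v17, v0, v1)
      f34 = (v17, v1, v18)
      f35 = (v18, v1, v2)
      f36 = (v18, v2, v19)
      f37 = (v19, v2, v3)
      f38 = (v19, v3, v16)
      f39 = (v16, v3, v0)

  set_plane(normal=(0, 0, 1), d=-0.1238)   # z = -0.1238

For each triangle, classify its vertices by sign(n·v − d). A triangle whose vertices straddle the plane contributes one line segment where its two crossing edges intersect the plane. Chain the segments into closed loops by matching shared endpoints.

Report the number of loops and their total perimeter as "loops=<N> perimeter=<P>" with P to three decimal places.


loops=2 perimeter=22.336

Straddling triangles (20 of 40):
  (v2,v6,v3) [++-] → (0.654276, 0.949057, -0.1238)–(1.3438, 0, -0.1238)  len=1.1731
  (v3,v6,v7) [-+-] → (0.654276, 0.949057, -0.1238)–(0.415251, 1.27804, -0.1238)  len=0.4066
  (v3,v7,v0) [--+] → (2.21717, 0.32898, -0.1238)–(2.4562, 0, -0.1238)  len=0.4066
  (v0,v7,v4) [+-+] → (2.21717, 0.32898, -0.1238)–(0.759031, 2.33596, -0.1238)  len=2.4808
  (v6,v10,v7) [++-] → (-0.700421, 0.915526, -0.1238)–(0.415251, 1.27804, -0.1238)  len=1.1731
  (v7,v10,v11) [-+-] → (-0.700421, 0.915526, -0.1238)–(-1.08715, 0.789869, -0.1238)  len=0.4066
  (v7,v11,v4) [--+] → (0.372302, 2.21031, -0.1238)–(0.759031, 2.33596, -0.1238)  len=0.4066
  (v4,v11,v8) [+-+] → (0.372302, 2.21031, -0.1238)–(-1.98713, 1.44373, -0.1238)  len=2.4808
  (v10,v14,v11) [++-] → (-1.08715, -0.383222, -0.1238)–(-1.08715, 0.789869, -0.1238)  len=1.1731
  (v11,v14,v15) [-+-] → (-1.08715, -0.383222, -0.1238)–(-1.08715, -0.789869, -0.1238)  len=0.4066
  (v11,v15,v8) [--+] → (-1.98713, 1.03708, -0.1238)–(-1.98713, 1.44373, -0.1238)  len=0.4066
  (v8,v15,v12) [+-+] → (-1.98713, 1.03708, -0.1238)–(-1.98713, -1.44373, -0.1238)  len=2.4808
  (v14,v18,v15) [++-] → (0.0285212, -1.15238, -0.1238)–(-1.08715, -0.789869, -0.1238)  len=1.1731
  (v15,v18,v19) [-+-] → (0.0285212, -1.15238, -0.1238)–(0.415251, -1.27804, -0.1238)  len=0.4066
  (v15,v19,v12) [--+] → (-1.6004, -1.56939, -0.1238)–(-1.98713, -1.44373, -0.1238)  len=0.4066
  (v12,v19,v16) [+-+] → (-1.6004, -1.56939, -0.1238)–(0.759031, -2.33596, -0.1238)  len=2.4808
  (v18,v2,v19) [++-] → (1.10477, -0.32898, -0.1238)–(0.415251, -1.27804, -0.1238)  len=1.1731
  (v19,v2,v3) [-+-] → (1.10477, -0.32898, -0.1238)–(1.3438, 0, -0.1238)  len=0.4066
  (v19,v3,v16) [--+] → (0.998056, -2.00698, -0.1238)–(0.759031, -2.33596, -0.1238)  len=0.4066
  (v16,v3,v0) [+-+] → (0.998056, -2.00698, -0.1238)–(2.4562, 0, -0.1238)  len=2.4808

Chained into 2 loop(s):
  loop 1: 10 segments, perimeter = 7.8987
  loop 2: 10 segments, perimeter = 14.4372
Total perimeter = 22.336


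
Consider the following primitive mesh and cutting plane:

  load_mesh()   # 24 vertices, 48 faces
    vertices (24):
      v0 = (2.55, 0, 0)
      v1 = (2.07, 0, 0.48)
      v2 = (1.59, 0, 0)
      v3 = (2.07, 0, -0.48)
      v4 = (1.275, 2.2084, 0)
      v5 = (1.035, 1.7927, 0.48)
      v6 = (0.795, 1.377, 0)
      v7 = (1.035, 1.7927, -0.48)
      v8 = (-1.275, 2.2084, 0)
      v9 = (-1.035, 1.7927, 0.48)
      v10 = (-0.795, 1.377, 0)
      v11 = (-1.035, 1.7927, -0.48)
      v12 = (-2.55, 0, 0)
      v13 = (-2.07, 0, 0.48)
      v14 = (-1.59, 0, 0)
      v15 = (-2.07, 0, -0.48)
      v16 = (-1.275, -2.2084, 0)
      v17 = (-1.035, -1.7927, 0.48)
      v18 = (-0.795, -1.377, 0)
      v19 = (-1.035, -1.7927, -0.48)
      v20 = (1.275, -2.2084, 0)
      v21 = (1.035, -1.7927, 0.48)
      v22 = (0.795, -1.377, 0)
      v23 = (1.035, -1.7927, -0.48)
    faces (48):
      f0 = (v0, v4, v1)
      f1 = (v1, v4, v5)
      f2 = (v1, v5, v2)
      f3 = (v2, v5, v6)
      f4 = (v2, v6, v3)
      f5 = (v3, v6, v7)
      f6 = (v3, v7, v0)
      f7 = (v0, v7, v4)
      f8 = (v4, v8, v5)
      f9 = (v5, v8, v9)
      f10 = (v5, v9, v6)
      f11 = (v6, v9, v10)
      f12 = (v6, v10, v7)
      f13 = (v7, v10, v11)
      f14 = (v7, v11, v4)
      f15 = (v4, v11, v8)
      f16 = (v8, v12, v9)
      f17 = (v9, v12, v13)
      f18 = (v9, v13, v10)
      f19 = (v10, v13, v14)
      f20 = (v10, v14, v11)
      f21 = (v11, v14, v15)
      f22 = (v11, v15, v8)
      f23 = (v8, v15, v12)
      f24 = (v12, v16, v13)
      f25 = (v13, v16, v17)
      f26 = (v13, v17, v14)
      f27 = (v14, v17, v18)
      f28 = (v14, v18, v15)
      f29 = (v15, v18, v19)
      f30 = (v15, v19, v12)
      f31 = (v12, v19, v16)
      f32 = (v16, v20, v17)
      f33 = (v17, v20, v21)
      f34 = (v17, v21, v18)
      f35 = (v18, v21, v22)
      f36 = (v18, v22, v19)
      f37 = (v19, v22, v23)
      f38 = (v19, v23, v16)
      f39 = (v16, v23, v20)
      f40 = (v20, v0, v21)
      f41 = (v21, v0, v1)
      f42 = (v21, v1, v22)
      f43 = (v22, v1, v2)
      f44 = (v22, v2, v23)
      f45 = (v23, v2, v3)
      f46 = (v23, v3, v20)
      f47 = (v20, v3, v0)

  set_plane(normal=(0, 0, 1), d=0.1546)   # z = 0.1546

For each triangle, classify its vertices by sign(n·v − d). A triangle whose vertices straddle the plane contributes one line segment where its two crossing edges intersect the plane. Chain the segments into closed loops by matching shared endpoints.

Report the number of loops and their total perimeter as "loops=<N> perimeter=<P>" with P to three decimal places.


Straddling triangles (24 of 48):
  (v0,v4,v1) [--+] → (1.53106, 1.49711, 0.1546)–(2.3954, 0, 0.1546)  len=1.7287
  (v1,v4,v5) [+-+] → (1.53106, 1.49711, 0.1546)–(1.1977, 2.07451, 0.1546)  len=0.6667
  (v1,v5,v2) [++-] → (1.41124, 0.577399, 0.1546)–(1.7446, 0, 0.1546)  len=0.6667
  (v2,v5,v6) [-+-] → (1.41124, 0.577399, 0.1546)–(0.8723, 1.51089, 0.1546)  len=1.0779
  (v4,v8,v5) [--+] → (-0.530988, 2.07451, 0.1546)–(1.1977, 2.07451, 0.1546)  len=1.7287
  (v5,v8,v9) [+-+] → (-0.530987, 2.07451, 0.1546)–(-1.1977, 2.07451, 0.1546)  len=0.6667
  (v5,v9,v6) [++-] → (0.205588, 1.51089, 0.1546)–(0.8723, 1.51089, 0.1546)  len=0.6667
  (v6,v9,v10) [-+-] → (0.205588, 1.51089, 0.1546)–(-0.8723, 1.51089, 0.1546)  len=1.0779
  (v8,v12,v9) [--+] → (-2.06204, 0.577399, 0.1546)–(-1.1977, 2.07451, 0.1546)  len=1.7287
  (v9,v12,v13) [+-+] → (-2.06204, 0.577399, 0.1546)–(-2.3954, 0, 0.1546)  len=0.6667
  (v9,v13,v10) [++-] → (-1.20566, 0.933491, 0.1546)–(-0.8723, 1.51089, 0.1546)  len=0.6667
  (v10,v13,v14) [-+-] → (-1.20566, 0.933491, 0.1546)–(-1.7446, 0, 0.1546)  len=1.0779
  (v12,v16,v13) [--+] → (-1.53106, -1.49711, 0.1546)–(-2.3954, 0, 0.1546)  len=1.7287
  (v13,v16,v17) [+-+] → (-1.53106, -1.49711, 0.1546)–(-1.1977, -2.07451, 0.1546)  len=0.6667
  (v13,v17,v14) [++-] → (-1.41124, -0.577399, 0.1546)–(-1.7446, 0, 0.1546)  len=0.6667
  (v14,v17,v18) [-+-] → (-1.41124, -0.577399, 0.1546)–(-0.8723, -1.51089, 0.1546)  len=1.0779
  (v16,v20,v17) [--+] → (0.530988, -2.07451, 0.1546)–(-1.1977, -2.07451, 0.1546)  len=1.7287
  (v17,v20,v21) [+-+] → (0.530987, -2.07451, 0.1546)–(1.1977, -2.07451, 0.1546)  len=0.6667
  (v17,v21,v18) [++-] → (-0.205588, -1.51089, 0.1546)–(-0.8723, -1.51089, 0.1546)  len=0.6667
  (v18,v21,v22) [-+-] → (-0.205588, -1.51089, 0.1546)–(0.8723, -1.51089, 0.1546)  len=1.0779
  (v20,v0,v21) [--+] → (2.06204, -0.577399, 0.1546)–(1.1977, -2.07451, 0.1546)  len=1.7287
  (v21,v0,v1) [+-+] → (2.06204, -0.577399, 0.1546)–(2.3954, 0, 0.1546)  len=0.6667
  (v21,v1,v22) [++-] → (1.20566, -0.933491, 0.1546)–(0.8723, -1.51089, 0.1546)  len=0.6667
  (v22,v1,v2) [-+-] → (1.20566, -0.933491, 0.1546)–(1.7446, 0, 0.1546)  len=1.0779

Chained into 2 loop(s):
  loop 1: 12 segments, perimeter = 14.3725
  loop 2: 12 segments, perimeter = 10.4677
Total perimeter = 24.840

loops=2 perimeter=24.840


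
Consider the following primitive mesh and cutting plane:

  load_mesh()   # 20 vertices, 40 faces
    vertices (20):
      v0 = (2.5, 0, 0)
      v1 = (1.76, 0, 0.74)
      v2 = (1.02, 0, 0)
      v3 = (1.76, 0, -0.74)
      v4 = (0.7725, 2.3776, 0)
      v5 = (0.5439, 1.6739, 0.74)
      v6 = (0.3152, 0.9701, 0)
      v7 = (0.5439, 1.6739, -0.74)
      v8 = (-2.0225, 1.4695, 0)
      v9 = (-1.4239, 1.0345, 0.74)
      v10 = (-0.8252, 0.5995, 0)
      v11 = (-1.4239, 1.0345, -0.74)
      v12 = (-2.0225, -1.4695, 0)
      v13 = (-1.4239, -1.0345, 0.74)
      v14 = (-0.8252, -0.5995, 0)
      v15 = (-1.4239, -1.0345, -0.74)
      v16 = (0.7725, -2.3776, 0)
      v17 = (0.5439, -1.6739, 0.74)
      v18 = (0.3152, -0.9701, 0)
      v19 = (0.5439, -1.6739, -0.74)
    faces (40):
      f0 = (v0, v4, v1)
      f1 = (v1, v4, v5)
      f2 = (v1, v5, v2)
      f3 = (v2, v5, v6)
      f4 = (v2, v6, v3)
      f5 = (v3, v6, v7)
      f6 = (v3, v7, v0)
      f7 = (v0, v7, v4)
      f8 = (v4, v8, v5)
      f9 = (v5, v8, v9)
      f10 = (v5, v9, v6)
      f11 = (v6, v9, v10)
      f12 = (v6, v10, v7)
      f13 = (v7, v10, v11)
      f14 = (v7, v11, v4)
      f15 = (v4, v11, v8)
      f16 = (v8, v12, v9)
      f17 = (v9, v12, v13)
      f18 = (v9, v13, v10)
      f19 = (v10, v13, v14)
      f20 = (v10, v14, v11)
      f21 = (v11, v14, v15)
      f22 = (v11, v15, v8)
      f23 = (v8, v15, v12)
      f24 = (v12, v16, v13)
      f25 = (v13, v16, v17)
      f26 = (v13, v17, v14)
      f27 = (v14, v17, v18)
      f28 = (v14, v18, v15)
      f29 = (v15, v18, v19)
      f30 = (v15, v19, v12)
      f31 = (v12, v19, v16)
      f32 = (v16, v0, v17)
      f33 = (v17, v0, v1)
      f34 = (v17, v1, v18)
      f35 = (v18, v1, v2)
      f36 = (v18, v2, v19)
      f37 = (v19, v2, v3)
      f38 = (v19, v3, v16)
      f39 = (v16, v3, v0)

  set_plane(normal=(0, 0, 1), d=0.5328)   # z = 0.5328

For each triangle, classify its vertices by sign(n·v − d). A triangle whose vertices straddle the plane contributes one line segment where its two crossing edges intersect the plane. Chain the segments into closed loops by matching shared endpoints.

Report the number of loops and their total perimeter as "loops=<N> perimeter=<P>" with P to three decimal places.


loops=2 perimeter=20.690

Straddling triangles (20 of 40):
  (v0,v4,v1) [--+] → (1.4835, 0.665728, 0.5328)–(1.9672, 0, 0.5328)  len=0.8229
  (v1,v4,v5) [+-+] → (1.4835, 0.665728, 0.5328)–(0.607908, 1.87094, 0.5328)  len=1.4897
  (v1,v5,v2) [++-] → (0.677208, 1.20521, 0.5328)–(1.5528, 0, 0.5328)  len=1.4897
  (v2,v5,v6) [-+-] → (0.677208, 1.20521, 0.5328)–(0.479864, 1.47684, 0.5328)  len=0.3357
  (v4,v8,v5) [--+] → (-0.174692, 1.61667, 0.5328)–(0.607908, 1.87094, 0.5328)  len=0.8229
  (v5,v8,v9) [+-+] → (-0.174692, 1.61667, 0.5328)–(-1.59151, 1.1563, 0.5328)  len=1.4897
  (v5,v9,v6) [++-] → (-0.936952, 1.01647, 0.5328)–(0.479864, 1.47684, 0.5328)  len=1.4897
  (v6,v9,v10) [-+-] → (-0.936952, 1.01647, 0.5328)–(-1.25626, 0.9127, 0.5328)  len=0.3357
  (v8,v12,v9) [--+] → (-1.59151, 0.33338, 0.5328)–(-1.59151, 1.1563, 0.5328)  len=0.8229
  (v9,v12,v13) [+-+] → (-1.59151, 0.33338, 0.5328)–(-1.59151, -1.1563, 0.5328)  len=1.4897
  (v9,v13,v10) [++-] → (-1.25626, -0.57698, 0.5328)–(-1.25626, 0.9127, 0.5328)  len=1.4897
  (v10,v13,v14) [-+-] → (-1.25626, -0.57698, 0.5328)–(-1.25626, -0.9127, 0.5328)  len=0.3357
  (v12,v16,v13) [--+] → (-0.808908, -1.41057, 0.5328)–(-1.59151, -1.1563, 0.5328)  len=0.8229
  (v13,v16,v17) [+-+] → (-0.808908, -1.41057, 0.5328)–(0.607908, -1.87094, 0.5328)  len=1.4897
  (v13,v17,v14) [++-] → (0.160552, -1.37307, 0.5328)–(-1.25626, -0.9127, 0.5328)  len=1.4897
  (v14,v17,v18) [-+-] → (0.160552, -1.37307, 0.5328)–(0.479864, -1.47684, 0.5328)  len=0.3357
  (v16,v0,v17) [--+] → (1.09161, -1.20521, 0.5328)–(0.607908, -1.87094, 0.5328)  len=0.8229
  (v17,v0,v1) [+-+] → (1.09161, -1.20521, 0.5328)–(1.9672, 0, 0.5328)  len=1.4897
  (v17,v1,v18) [++-] → (1.35546, -0.271628, 0.5328)–(0.479864, -1.47684, 0.5328)  len=1.4897
  (v18,v1,v2) [-+-] → (1.35546, -0.271628, 0.5328)–(1.5528, 0, 0.5328)  len=0.3357

Chained into 2 loop(s):
  loop 1: 10 segments, perimeter = 11.5630
  loop 2: 10 segments, perimeter = 9.1272
Total perimeter = 20.690


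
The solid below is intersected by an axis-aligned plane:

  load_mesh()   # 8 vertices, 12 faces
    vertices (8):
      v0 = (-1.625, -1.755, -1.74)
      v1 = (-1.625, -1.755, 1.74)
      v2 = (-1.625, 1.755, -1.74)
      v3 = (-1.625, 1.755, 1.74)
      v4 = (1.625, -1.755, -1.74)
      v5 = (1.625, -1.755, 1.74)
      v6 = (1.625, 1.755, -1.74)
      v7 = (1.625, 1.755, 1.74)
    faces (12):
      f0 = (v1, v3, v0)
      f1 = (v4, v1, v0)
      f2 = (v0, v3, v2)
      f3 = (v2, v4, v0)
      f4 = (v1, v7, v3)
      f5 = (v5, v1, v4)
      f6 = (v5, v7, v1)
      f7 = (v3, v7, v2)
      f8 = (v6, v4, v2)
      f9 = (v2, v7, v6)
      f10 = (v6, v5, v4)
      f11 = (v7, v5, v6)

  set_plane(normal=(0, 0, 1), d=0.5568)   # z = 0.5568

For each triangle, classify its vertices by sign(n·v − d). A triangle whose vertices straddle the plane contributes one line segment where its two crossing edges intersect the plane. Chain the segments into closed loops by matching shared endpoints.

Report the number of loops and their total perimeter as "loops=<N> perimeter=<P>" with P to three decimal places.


Straddling triangles (8 of 12):
  (v1,v3,v0) [++-] → (-1.625, 0.5616, 0.5568)–(-1.625, -1.755, 0.5568)  len=2.3166
  (v4,v1,v0) [-+-] → (-0.52, -1.755, 0.5568)–(-1.625, -1.755, 0.5568)  len=1.1050
  (v0,v3,v2) [-+-] → (-1.625, 0.5616, 0.5568)–(-1.625, 1.755, 0.5568)  len=1.1934
  (v5,v1,v4) [++-] → (-0.52, -1.755, 0.5568)–(1.625, -1.755, 0.5568)  len=2.1450
  (v3,v7,v2) [++-] → (0.52, 1.755, 0.5568)–(-1.625, 1.755, 0.5568)  len=2.1450
  (v2,v7,v6) [-+-] → (0.52, 1.755, 0.5568)–(1.625, 1.755, 0.5568)  len=1.1050
  (v6,v5,v4) [-+-] → (1.625, -0.5616, 0.5568)–(1.625, -1.755, 0.5568)  len=1.1934
  (v7,v5,v6) [++-] → (1.625, -0.5616, 0.5568)–(1.625, 1.755, 0.5568)  len=2.3166

Chained into 1 loop(s):
  loop 1: 8 segments, perimeter = 13.5200
Total perimeter = 13.520

loops=1 perimeter=13.520


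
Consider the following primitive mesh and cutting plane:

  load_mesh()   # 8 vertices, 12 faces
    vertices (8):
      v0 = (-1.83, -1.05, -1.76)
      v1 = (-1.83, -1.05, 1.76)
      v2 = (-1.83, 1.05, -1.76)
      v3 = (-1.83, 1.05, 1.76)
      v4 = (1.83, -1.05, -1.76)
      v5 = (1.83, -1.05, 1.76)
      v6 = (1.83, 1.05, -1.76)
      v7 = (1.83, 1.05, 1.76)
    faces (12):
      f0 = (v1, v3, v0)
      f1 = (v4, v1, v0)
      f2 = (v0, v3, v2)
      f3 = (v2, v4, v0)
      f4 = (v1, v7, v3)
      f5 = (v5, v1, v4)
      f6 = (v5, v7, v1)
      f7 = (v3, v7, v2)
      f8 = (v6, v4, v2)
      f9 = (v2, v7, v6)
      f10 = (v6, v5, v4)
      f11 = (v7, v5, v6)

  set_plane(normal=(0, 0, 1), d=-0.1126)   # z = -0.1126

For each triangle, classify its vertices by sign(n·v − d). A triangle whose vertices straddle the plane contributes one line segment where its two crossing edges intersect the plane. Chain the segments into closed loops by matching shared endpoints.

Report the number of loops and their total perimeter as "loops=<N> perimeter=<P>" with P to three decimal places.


loops=1 perimeter=11.520

Straddling triangles (8 of 12):
  (v1,v3,v0) [++-] → (-1.83, -0.0671761, -0.1126)–(-1.83, -1.05, -0.1126)  len=0.9828
  (v4,v1,v0) [-+-] → (0.117078, -1.05, -0.1126)–(-1.83, -1.05, -0.1126)  len=1.9471
  (v0,v3,v2) [-+-] → (-1.83, -0.0671761, -0.1126)–(-1.83, 1.05, -0.1126)  len=1.1172
  (v5,v1,v4) [++-] → (0.117078, -1.05, -0.1126)–(1.83, -1.05, -0.1126)  len=1.7129
  (v3,v7,v2) [++-] → (-0.117078, 1.05, -0.1126)–(-1.83, 1.05, -0.1126)  len=1.7129
  (v2,v7,v6) [-+-] → (-0.117078, 1.05, -0.1126)–(1.83, 1.05, -0.1126)  len=1.9471
  (v6,v5,v4) [-+-] → (1.83, 0.0671761, -0.1126)–(1.83, -1.05, -0.1126)  len=1.1172
  (v7,v5,v6) [++-] → (1.83, 0.0671761, -0.1126)–(1.83, 1.05, -0.1126)  len=0.9828

Chained into 1 loop(s):
  loop 1: 8 segments, perimeter = 11.5200
Total perimeter = 11.520


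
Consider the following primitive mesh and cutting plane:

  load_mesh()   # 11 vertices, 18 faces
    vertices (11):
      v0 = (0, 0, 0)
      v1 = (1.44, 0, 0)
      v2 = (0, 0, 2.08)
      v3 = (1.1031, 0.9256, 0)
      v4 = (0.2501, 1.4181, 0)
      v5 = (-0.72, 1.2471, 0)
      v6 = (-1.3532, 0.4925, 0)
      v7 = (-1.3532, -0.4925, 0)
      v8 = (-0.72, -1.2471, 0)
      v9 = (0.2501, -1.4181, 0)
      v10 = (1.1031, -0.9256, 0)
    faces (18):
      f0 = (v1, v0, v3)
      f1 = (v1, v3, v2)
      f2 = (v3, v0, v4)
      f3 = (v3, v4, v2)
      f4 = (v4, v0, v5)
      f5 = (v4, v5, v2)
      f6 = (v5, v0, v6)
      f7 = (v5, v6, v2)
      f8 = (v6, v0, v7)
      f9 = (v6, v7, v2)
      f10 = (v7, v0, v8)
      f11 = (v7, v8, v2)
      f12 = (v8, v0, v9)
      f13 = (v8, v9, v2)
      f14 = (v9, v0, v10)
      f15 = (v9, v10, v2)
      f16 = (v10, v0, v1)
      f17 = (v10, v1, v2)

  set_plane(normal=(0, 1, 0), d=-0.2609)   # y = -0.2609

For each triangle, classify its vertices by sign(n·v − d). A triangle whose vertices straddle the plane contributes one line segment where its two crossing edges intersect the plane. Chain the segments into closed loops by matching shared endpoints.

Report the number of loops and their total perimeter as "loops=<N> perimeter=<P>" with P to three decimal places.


Straddling triangles (10 of 18):
  (v6,v0,v7) [++-] → (-0.716853, -0.2609, 0)–(-1.3532, -0.2609, 0)  len=0.6363
  (v6,v7,v2) [+-+] → (-1.3532, -0.2609, 0)–(-0.716853, -0.2609, 0.978128)  len=1.1669
  (v7,v0,v8) [-+-] → (-0.716853, -0.2609, 0)–(-0.150628, -0.2609, 0)  len=0.5662
  (v7,v8,v2) [--+] → (-0.150628, -0.2609, 1.64485)–(-0.716853, -0.2609, 0.978128)  len=0.8747
  (v8,v0,v9) [-+-] → (-0.150628, -0.2609, 0)–(0.046013, -0.2609, 0)  len=0.1966
  (v8,v9,v2) [--+] → (0.046013, -0.2609, 1.69732)–(-0.150628, -0.2609, 1.64485)  len=0.2035
  (v9,v0,v10) [-+-] → (0.046013, -0.2609, 0)–(0.310932, -0.2609, 0)  len=0.2649
  (v9,v10,v2) [--+] → (0.310932, -0.2609, 1.49371)–(0.046013, -0.2609, 1.69732)  len=0.3341
  (v10,v0,v1) [-++] → (0.310932, -0.2609, 0)–(1.34504, -0.2609, 0)  len=1.0341
  (v10,v1,v2) [-++] → (1.34504, -0.2609, 0)–(0.310932, -0.2609, 1.49371)  len=1.8167

Chained into 1 loop(s):
  loop 1: 10 segments, perimeter = 7.0943
Total perimeter = 7.094

loops=1 perimeter=7.094


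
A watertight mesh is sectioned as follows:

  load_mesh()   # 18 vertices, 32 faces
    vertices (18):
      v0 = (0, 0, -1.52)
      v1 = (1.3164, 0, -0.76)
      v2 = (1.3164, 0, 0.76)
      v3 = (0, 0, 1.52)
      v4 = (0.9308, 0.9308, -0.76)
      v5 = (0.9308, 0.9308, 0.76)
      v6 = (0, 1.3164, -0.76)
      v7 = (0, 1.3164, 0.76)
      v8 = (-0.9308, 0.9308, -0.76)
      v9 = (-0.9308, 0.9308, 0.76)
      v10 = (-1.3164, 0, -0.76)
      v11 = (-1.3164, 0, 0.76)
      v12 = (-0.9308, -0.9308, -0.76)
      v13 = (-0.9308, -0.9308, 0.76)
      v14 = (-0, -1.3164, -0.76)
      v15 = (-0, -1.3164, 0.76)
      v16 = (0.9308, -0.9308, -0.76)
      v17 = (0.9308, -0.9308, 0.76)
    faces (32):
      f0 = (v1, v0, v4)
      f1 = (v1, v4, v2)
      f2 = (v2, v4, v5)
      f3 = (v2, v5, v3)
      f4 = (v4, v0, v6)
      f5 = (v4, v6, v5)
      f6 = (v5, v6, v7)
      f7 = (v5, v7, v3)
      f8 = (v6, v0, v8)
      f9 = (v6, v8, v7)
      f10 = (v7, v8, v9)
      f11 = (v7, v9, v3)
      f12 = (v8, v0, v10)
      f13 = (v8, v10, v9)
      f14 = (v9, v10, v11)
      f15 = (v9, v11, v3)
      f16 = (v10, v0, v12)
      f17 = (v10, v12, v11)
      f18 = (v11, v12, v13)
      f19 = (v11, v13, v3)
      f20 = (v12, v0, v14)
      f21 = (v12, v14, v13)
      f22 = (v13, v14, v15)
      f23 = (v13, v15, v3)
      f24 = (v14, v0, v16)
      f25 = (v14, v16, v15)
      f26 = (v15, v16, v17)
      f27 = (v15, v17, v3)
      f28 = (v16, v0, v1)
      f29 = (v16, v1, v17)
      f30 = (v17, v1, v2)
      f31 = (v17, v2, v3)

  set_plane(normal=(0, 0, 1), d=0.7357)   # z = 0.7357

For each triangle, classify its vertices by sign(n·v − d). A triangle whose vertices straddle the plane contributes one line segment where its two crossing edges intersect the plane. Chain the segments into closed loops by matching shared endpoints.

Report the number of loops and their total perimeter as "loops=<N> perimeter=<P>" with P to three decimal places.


loops=1 perimeter=8.060

Straddling triangles (16 of 32):
  (v1,v4,v2) [--+] → (1.31024, 0.0148806, 0.7357)–(1.3164, 0, 0.7357)  len=0.0161
  (v2,v4,v5) [+-+] → (1.31024, 0.0148806, 0.7357)–(0.9308, 0.9308, 0.7357)  len=0.9914
  (v4,v6,v5) [--+] → (0.915919, 0.936965, 0.7357)–(0.9308, 0.9308, 0.7357)  len=0.0161
  (v5,v6,v7) [+-+] → (0.915919, 0.936965, 0.7357)–(0, 1.3164, 0.7357)  len=0.9914
  (v6,v8,v7) [--+] → (-0.0148806, 1.31024, 0.7357)–(0, 1.3164, 0.7357)  len=0.0161
  (v7,v8,v9) [+-+] → (-0.0148806, 1.31024, 0.7357)–(-0.9308, 0.9308, 0.7357)  len=0.9914
  (v8,v10,v9) [--+] → (-0.936965, 0.915919, 0.7357)–(-0.9308, 0.9308, 0.7357)  len=0.0161
  (v9,v10,v11) [+-+] → (-0.936965, 0.915919, 0.7357)–(-1.3164, 0, 0.7357)  len=0.9914
  (v10,v12,v11) [--+] → (-1.31024, -0.0148806, 0.7357)–(-1.3164, 0, 0.7357)  len=0.0161
  (v11,v12,v13) [+-+] → (-1.31024, -0.0148806, 0.7357)–(-0.9308, -0.9308, 0.7357)  len=0.9914
  (v12,v14,v13) [--+] → (-0.915919, -0.936965, 0.7357)–(-0.9308, -0.9308, 0.7357)  len=0.0161
  (v13,v14,v15) [+-+] → (-0.915919, -0.936965, 0.7357)–(0, -1.3164, 0.7357)  len=0.9914
  (v14,v16,v15) [--+] → (0.0148806, -1.31024, 0.7357)–(0, -1.3164, 0.7357)  len=0.0161
  (v15,v16,v17) [+-+] → (0.0148806, -1.31024, 0.7357)–(0.9308, -0.9308, 0.7357)  len=0.9914
  (v16,v1,v17) [--+] → (0.936965, -0.915919, 0.7357)–(0.9308, -0.9308, 0.7357)  len=0.0161
  (v17,v1,v2) [+-+] → (0.936965, -0.915919, 0.7357)–(1.3164, 0, 0.7357)  len=0.9914

Chained into 1 loop(s):
  loop 1: 16 segments, perimeter = 8.0601
Total perimeter = 8.060


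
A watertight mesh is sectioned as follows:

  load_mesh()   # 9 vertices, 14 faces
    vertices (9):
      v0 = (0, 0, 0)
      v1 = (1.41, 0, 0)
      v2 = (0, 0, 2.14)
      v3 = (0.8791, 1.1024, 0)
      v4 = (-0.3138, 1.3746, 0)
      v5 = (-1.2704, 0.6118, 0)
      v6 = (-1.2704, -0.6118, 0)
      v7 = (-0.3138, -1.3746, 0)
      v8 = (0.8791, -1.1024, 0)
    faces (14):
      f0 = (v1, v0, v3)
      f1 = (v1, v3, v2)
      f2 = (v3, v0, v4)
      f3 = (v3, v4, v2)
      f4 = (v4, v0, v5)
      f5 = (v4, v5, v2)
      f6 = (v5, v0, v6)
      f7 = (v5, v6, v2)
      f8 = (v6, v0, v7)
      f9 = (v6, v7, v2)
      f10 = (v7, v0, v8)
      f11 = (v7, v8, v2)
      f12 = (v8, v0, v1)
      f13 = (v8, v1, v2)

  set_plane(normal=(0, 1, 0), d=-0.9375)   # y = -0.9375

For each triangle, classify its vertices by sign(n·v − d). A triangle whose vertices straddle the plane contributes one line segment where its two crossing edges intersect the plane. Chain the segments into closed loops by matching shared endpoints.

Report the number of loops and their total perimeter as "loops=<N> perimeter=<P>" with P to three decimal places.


loops=1 perimeter=4.170

Straddling triangles (6 of 14):
  (v6,v0,v7) [++-] → (-0.214017, -0.9375, 0)–(-0.861951, -0.9375, 0)  len=0.6479
  (v6,v7,v2) [+-+] → (-0.861951, -0.9375, 0)–(-0.214017, -0.9375, 0.680485)  len=0.9396
  (v7,v0,v8) [-+-] → (-0.214017, -0.9375, 0)–(0.747602, -0.9375, 0)  len=0.9616
  (v7,v8,v2) [--+] → (0.747602, -0.9375, 0.320107)–(-0.214017, -0.9375, 0.680485)  len=1.0269
  (v8,v0,v1) [-++] → (0.747602, -0.9375, 0)–(0.958513, -0.9375, 0)  len=0.2109
  (v8,v1,v2) [-++] → (0.958513, -0.9375, 0)–(0.747602, -0.9375, 0.320107)  len=0.3833

Chained into 1 loop(s):
  loop 1: 6 segments, perimeter = 4.1704
Total perimeter = 4.170


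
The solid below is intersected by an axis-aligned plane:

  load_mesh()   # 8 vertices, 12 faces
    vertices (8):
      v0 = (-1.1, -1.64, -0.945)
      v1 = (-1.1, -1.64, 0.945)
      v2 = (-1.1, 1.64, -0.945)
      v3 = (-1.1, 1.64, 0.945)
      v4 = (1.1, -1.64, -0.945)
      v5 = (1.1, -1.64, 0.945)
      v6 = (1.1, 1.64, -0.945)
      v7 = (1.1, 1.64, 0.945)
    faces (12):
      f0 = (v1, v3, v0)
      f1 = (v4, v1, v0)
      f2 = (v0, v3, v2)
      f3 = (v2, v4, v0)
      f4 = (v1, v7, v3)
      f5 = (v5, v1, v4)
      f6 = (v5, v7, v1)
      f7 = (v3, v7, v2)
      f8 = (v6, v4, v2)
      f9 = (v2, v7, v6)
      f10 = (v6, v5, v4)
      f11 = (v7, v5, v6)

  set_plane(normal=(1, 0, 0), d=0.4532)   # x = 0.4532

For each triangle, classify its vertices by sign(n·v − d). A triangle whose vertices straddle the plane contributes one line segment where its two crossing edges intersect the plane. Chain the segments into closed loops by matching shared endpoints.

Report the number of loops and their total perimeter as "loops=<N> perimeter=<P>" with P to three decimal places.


Straddling triangles (8 of 12):
  (v4,v1,v0) [+--] → (0.4532, -1.64, -0.38934)–(0.4532, -1.64, -0.945)  len=0.5557
  (v2,v4,v0) [-+-] → (0.4532, -0.67568, -0.945)–(0.4532, -1.64, -0.945)  len=0.9643
  (v1,v7,v3) [-+-] → (0.4532, 0.67568, 0.945)–(0.4532, 1.64, 0.945)  len=0.9643
  (v5,v1,v4) [+-+] → (0.4532, -1.64, 0.945)–(0.4532, -1.64, -0.38934)  len=1.3343
  (v5,v7,v1) [++-] → (0.4532, 0.67568, 0.945)–(0.4532, -1.64, 0.945)  len=2.3157
  (v3,v7,v2) [-+-] → (0.4532, 1.64, 0.945)–(0.4532, 1.64, 0.38934)  len=0.5557
  (v6,v4,v2) [++-] → (0.4532, -0.67568, -0.945)–(0.4532, 1.64, -0.945)  len=2.3157
  (v2,v7,v6) [-++] → (0.4532, 1.64, 0.38934)–(0.4532, 1.64, -0.945)  len=1.3343

Chained into 1 loop(s):
  loop 1: 8 segments, perimeter = 10.3400
Total perimeter = 10.340

loops=1 perimeter=10.340
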